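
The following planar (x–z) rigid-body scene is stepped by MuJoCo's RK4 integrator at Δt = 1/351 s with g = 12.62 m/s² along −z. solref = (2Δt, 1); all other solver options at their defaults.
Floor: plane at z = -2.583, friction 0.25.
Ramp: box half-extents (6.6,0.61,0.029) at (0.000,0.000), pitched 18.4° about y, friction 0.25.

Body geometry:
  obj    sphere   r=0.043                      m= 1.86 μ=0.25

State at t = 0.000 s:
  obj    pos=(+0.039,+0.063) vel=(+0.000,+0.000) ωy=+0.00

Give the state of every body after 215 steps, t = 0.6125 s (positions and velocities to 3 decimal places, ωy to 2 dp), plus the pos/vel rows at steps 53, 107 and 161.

State at t = 0.6125 s:
  obj    pos=(+0.546,-0.106) vel=(+1.654,-0.550) ωy=+40.53

Key-timestep trajectory:
   step    t(s)  obj.x    obj.z    obj.vx   obj.vz 
     53  0.1510   +0.070  +0.053  +0.408  -0.136
    107  0.3048   +0.164  +0.021  +0.823  -0.274
    161  0.4587   +0.323  -0.032  +1.238  -0.412


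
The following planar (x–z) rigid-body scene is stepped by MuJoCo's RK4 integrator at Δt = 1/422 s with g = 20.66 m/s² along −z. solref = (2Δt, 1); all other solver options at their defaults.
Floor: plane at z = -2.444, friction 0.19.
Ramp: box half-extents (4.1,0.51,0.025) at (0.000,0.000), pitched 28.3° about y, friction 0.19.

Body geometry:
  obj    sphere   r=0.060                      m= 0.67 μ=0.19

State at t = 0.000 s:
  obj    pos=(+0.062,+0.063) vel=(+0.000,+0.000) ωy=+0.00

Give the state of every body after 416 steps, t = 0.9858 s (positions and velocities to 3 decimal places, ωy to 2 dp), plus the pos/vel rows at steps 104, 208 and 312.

State at t = 0.9858 s:
  obj    pos=(+3.055,-1.549) vel=(+6.073,-3.270) ωy=+114.93

Key-timestep trajectory:
   step    t(s)  obj.x    obj.z    obj.vx   obj.vz 
    104  0.2464   +0.249  -0.038  +1.518  -0.818
    208  0.4929   +0.810  -0.340  +3.036  -1.635
    312  0.7393   +1.746  -0.844  +4.555  -2.452


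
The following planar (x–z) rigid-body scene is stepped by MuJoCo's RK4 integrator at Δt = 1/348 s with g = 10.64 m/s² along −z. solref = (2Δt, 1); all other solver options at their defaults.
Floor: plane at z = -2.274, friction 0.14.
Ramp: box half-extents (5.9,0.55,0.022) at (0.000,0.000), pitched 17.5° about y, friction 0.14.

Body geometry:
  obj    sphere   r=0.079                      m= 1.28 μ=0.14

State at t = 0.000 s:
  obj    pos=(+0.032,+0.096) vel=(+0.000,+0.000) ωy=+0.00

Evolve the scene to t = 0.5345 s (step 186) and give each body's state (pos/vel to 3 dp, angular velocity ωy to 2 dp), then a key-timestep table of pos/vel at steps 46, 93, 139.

State at t = 0.5345 s:
  obj    pos=(+0.343,-0.002) vel=(+1.165,-0.367) ωy=+15.46

Key-timestep trajectory:
   step    t(s)  obj.x    obj.z    obj.vx   obj.vz 
     46  0.1322   +0.051  +0.090  +0.288  -0.091
     93  0.2672   +0.110  +0.071  +0.583  -0.184
    139  0.3994   +0.206  +0.041  +0.871  -0.275


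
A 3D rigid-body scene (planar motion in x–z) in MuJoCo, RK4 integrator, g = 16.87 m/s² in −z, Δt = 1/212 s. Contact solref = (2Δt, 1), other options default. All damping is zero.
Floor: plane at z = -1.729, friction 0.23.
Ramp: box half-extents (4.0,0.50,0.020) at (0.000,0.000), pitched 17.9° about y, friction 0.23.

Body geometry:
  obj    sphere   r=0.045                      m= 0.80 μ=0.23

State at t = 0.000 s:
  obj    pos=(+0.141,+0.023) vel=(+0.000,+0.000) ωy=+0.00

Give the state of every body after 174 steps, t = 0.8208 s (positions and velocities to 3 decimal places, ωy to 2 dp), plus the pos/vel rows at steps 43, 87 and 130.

State at t = 0.8208 s:
  obj    pos=(+1.328,-0.361) vel=(+2.893,-0.934) ωy=+67.54

Key-timestep trajectory:
   step    t(s)  obj.x    obj.z    obj.vx   obj.vz 
     43  0.2028   +0.214  -0.001  +0.715  -0.231
     87  0.4104   +0.438  -0.073  +1.446  -0.467
    130  0.6132   +0.804  -0.191  +2.161  -0.698


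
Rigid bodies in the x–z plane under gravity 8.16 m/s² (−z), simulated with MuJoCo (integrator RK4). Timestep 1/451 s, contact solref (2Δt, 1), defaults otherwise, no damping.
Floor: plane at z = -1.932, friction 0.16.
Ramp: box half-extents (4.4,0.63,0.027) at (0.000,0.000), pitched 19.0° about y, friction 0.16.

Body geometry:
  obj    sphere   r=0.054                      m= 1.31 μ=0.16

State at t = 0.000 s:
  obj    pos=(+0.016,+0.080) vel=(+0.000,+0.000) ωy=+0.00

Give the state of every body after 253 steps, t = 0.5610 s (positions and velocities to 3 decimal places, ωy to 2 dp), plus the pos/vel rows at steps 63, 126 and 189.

State at t = 0.5610 s:
  obj    pos=(+0.298,-0.017) vel=(+1.007,-0.347) ωy=+19.71

Key-timestep trajectory:
   step    t(s)  obj.x    obj.z    obj.vx   obj.vz 
     63  0.1397   +0.034  +0.074  +0.251  -0.086
    126  0.2794   +0.086  +0.056  +0.501  -0.173
    189  0.4191   +0.174  +0.026  +0.752  -0.259


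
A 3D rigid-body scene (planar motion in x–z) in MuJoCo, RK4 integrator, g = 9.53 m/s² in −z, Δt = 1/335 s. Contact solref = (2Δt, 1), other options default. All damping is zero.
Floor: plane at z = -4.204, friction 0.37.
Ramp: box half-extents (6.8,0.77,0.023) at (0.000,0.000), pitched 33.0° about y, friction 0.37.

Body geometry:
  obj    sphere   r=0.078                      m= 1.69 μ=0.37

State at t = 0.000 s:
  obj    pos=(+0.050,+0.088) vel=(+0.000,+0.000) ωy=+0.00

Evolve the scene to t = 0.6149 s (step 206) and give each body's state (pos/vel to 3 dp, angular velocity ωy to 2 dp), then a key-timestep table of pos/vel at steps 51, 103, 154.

State at t = 0.6149 s:
  obj    pos=(+0.638,-0.294) vel=(+1.912,-1.242) ωy=+29.22

Key-timestep trajectory:
   step    t(s)  obj.x    obj.z    obj.vx   obj.vz 
     51  0.1522   +0.086  +0.065  +0.473  -0.307
    103  0.3075   +0.197  -0.008  +0.956  -0.621
    154  0.4597   +0.379  -0.125  +1.429  -0.928


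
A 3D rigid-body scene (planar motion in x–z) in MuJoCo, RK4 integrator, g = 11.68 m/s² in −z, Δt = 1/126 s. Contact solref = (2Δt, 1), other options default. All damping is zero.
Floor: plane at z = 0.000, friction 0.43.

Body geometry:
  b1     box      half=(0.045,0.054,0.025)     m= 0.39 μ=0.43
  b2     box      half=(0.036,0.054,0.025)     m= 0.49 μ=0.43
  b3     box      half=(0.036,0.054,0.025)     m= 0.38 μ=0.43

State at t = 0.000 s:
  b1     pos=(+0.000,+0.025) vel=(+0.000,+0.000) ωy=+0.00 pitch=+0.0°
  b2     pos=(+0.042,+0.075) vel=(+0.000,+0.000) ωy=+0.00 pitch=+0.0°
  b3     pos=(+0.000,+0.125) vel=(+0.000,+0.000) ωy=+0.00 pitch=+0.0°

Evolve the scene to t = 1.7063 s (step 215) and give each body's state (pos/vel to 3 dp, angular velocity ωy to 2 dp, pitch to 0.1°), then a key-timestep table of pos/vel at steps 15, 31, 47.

State at t = 1.7063 s:
  b1     pos=(+0.000,+0.025) vel=(+0.000,+0.000) ωy=+0.00 pitch=+0.0°
  b2     pos=(+0.042,+0.075) vel=(+0.000,+0.000) ωy=+0.00 pitch=+0.1°
  b3     pos=(-0.100,+0.025) vel=(+0.000,+0.000) ωy=+0.00 pitch=+180.0°

Key-timestep trajectory:
   step    t(s)  b1.x    b1.z    b1.vx   b1.vz   b2.x    b2.z    b2.vx   b2.vz   b3.x    b3.z    b3.vx   b3.vz 
     15  0.1190   +0.000  +0.025  +0.000  +0.000   +0.042  +0.075  +0.001  +0.001   -0.011  +0.119  -0.205  -0.160
     31  0.2460   +0.000  +0.025  +0.000  +0.000   +0.042  +0.075  +0.000  +0.000   -0.051  +0.087  -0.390  -0.008
     47  0.3730   +0.000  +0.025  +0.000  +0.000   +0.042  +0.075  +0.000  +0.000   -0.100  +0.019  -0.021  -0.062


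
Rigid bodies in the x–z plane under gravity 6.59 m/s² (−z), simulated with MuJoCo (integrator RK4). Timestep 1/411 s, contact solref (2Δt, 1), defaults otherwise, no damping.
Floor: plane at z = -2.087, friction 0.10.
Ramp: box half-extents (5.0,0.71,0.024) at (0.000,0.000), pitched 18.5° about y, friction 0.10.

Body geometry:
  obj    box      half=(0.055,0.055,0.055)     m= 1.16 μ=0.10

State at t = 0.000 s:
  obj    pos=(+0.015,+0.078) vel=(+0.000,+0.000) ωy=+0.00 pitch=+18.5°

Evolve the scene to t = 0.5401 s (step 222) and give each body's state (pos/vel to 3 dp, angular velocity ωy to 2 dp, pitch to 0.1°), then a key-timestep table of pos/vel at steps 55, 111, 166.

State at t = 0.5401 s:
  obj    pos=(+0.218,+0.010) vel=(+0.749,-0.258) ωy=+0.00 pitch=+18.5°

Key-timestep trajectory:
   step    t(s)  obj.x    obj.z    obj.vx   obj.vz 
     55  0.1338   +0.028  +0.074  +0.185  -0.065
    111  0.2701   +0.066  +0.061  +0.375  -0.129
    166  0.4039   +0.128  +0.040  +0.558  -0.202


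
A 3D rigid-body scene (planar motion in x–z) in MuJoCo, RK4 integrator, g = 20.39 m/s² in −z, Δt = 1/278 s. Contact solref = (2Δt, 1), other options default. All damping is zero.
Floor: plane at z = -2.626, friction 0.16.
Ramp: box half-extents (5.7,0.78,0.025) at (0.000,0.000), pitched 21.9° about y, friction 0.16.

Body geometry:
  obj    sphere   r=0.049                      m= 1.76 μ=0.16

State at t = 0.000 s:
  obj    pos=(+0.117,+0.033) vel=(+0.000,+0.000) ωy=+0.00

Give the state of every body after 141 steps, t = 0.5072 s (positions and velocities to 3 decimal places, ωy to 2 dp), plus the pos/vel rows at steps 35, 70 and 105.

State at t = 0.5072 s:
  obj    pos=(+0.765,-0.228) vel=(+2.557,-1.028) ωy=+56.21

Key-timestep trajectory:
   step    t(s)  obj.x    obj.z    obj.vx   obj.vz 
     35  0.1259   +0.157  +0.017  +0.635  -0.255
     70  0.2518   +0.277  -0.032  +1.269  -0.510
    105  0.3777   +0.477  -0.112  +1.904  -0.765


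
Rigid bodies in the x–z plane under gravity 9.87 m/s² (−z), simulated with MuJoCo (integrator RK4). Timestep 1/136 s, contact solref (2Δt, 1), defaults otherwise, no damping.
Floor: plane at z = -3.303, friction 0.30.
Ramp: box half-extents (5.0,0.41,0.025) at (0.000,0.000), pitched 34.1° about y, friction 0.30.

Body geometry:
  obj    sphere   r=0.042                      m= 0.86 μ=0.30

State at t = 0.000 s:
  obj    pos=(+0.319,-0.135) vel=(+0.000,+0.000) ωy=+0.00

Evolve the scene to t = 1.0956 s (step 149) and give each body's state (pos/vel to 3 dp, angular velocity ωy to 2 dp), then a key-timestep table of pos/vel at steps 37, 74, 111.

State at t = 1.0956 s:
  obj    pos=(+2.284,-1.465) vel=(+3.586,-2.428) ωy=+103.07

Key-timestep trajectory:
   step    t(s)  obj.x    obj.z    obj.vx   obj.vz 
     37  0.2721   +0.440  -0.217  +0.891  -0.603
     74  0.5441   +0.804  -0.463  +1.781  -1.206
    111  0.8162   +1.409  -0.873  +2.672  -1.809


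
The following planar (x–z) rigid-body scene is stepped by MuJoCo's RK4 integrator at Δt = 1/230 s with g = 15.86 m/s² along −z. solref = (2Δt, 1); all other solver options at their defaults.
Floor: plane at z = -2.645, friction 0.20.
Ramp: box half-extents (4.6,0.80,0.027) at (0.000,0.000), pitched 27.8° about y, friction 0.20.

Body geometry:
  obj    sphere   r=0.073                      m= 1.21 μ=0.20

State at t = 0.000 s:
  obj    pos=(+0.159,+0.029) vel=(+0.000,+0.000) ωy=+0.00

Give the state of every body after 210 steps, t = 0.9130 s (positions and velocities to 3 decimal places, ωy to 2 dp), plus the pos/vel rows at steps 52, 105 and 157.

State at t = 0.9130 s:
  obj    pos=(+2.108,-0.998) vel=(+4.268,-2.250) ωy=+66.07

Key-timestep trajectory:
   step    t(s)  obj.x    obj.z    obj.vx   obj.vz 
     52  0.2261   +0.279  -0.034  +1.057  -0.557
    105  0.4565   +0.646  -0.228  +2.134  -1.125
    157  0.6826   +1.248  -0.545  +3.191  -1.682


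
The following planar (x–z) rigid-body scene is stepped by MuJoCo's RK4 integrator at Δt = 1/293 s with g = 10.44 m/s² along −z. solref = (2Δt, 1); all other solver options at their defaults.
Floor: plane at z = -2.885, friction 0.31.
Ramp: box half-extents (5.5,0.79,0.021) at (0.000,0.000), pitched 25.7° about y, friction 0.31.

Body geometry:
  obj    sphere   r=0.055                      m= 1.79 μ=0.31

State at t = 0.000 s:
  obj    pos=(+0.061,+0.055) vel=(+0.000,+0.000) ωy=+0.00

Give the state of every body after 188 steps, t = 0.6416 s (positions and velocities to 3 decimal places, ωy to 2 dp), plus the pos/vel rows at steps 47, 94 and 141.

State at t = 0.6416 s:
  obj    pos=(+0.661,-0.234) vel=(+1.870,-0.900) ωy=+37.72

Key-timestep trajectory:
   step    t(s)  obj.x    obj.z    obj.vx   obj.vz 
     47  0.1604   +0.099  +0.037  +0.468  -0.225
     94  0.3208   +0.211  -0.017  +0.935  -0.450
    141  0.4812   +0.398  -0.107  +1.402  -0.675


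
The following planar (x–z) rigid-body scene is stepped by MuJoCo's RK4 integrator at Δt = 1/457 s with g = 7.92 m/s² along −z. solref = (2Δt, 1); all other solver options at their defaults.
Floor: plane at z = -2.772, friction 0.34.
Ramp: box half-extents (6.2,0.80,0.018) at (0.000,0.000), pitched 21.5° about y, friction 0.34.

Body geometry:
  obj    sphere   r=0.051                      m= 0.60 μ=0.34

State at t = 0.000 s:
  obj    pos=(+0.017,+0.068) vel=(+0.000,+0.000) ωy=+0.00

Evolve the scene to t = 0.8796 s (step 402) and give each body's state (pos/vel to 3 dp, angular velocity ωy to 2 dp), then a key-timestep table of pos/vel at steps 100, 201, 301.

State at t = 0.8796 s:
  obj    pos=(+0.763,-0.226) vel=(+1.697,-0.668) ωy=+35.76

Key-timestep trajectory:
   step    t(s)  obj.x    obj.z    obj.vx   obj.vz 
    100  0.2188   +0.063  +0.049  +0.422  -0.166
    201  0.4398   +0.203  -0.006  +0.848  -0.334
    301  0.6586   +0.435  -0.097  +1.271  -0.501


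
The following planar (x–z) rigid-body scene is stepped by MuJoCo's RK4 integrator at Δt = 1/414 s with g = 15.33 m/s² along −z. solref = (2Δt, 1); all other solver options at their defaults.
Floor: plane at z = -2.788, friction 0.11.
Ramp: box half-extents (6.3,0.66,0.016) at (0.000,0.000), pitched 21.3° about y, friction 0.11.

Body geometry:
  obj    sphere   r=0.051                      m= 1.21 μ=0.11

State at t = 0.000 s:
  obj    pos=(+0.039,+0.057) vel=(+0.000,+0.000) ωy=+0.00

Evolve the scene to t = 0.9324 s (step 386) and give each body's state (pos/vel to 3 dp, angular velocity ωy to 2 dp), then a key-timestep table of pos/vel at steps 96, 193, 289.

State at t = 0.9324 s:
  obj    pos=(+1.660,-0.575) vel=(+3.472,-1.364) ωy=+71.64

Key-timestep trajectory:
   step    t(s)  obj.x    obj.z    obj.vx   obj.vz 
     96  0.2319   +0.139  +0.018  +0.866  -0.335
    193  0.4662   +0.445  -0.101  +1.739  -0.673
    289  0.6981   +0.948  -0.298  +2.602  -1.013


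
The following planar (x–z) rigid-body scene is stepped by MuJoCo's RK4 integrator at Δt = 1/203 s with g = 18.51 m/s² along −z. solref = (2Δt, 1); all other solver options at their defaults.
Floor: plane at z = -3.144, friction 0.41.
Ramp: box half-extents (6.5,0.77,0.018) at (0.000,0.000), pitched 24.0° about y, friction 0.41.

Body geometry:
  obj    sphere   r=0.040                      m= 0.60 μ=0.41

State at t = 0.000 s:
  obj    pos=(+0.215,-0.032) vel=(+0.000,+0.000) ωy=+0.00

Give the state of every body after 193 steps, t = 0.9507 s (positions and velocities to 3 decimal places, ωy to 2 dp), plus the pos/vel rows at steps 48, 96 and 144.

State at t = 0.9507 s:
  obj    pos=(+2.435,-1.021) vel=(+4.670,-2.079) ωy=+127.80

Key-timestep trajectory:
   step    t(s)  obj.x    obj.z    obj.vx   obj.vz 
     48  0.2365   +0.352  -0.093  +1.162  -0.517
     96  0.4729   +0.764  -0.277  +2.323  -1.034
    144  0.7094   +1.451  -0.583  +3.485  -1.551


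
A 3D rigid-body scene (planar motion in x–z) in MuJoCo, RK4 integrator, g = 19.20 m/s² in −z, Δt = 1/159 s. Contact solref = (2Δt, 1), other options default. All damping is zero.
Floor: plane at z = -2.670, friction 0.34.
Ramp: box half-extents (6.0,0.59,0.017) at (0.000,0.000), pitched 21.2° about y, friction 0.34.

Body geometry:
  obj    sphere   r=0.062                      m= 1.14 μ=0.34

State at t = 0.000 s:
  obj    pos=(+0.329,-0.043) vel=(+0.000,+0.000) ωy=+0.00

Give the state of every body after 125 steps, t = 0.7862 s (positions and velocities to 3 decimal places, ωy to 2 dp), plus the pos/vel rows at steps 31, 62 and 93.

State at t = 0.7862 s:
  obj    pos=(+1.758,-0.597) vel=(+3.635,-1.410) ωy=+62.87

Key-timestep trajectory:
   step    t(s)  obj.x    obj.z    obj.vx   obj.vz 
     31  0.1950   +0.417  -0.077  +0.902  -0.350
     62  0.3899   +0.681  -0.179  +1.803  -0.699
     93  0.5849   +1.120  -0.350  +2.705  -1.049


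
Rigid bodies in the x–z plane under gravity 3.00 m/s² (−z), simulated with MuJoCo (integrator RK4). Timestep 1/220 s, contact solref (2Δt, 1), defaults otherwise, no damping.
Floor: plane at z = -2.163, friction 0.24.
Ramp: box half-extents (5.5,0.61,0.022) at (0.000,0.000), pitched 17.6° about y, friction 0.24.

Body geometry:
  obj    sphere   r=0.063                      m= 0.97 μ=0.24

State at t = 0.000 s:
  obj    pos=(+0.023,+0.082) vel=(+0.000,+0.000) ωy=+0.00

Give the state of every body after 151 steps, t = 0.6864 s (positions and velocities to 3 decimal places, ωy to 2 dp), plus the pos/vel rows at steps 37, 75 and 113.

State at t = 0.6864 s:
  obj    pos=(+0.168,+0.036) vel=(+0.424,-0.134) ωy=+7.06

Key-timestep trajectory:
   step    t(s)  obj.x    obj.z    obj.vx   obj.vz 
     37  0.1682   +0.032  +0.079  +0.104  -0.033
     75  0.3409   +0.059  +0.070  +0.211  -0.067
    113  0.5136   +0.104  +0.056  +0.317  -0.101


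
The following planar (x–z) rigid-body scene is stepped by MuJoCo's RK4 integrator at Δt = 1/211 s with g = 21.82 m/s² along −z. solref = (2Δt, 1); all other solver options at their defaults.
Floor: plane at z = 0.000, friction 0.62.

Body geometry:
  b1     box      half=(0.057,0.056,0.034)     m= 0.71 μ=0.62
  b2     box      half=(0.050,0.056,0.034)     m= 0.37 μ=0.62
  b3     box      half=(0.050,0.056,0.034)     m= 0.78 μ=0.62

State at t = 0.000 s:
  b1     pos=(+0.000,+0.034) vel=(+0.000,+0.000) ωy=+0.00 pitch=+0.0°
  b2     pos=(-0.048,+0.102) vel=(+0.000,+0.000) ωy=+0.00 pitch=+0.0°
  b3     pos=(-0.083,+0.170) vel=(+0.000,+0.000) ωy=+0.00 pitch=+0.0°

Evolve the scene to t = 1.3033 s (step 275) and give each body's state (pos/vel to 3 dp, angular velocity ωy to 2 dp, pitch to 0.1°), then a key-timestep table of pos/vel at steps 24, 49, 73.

State at t = 1.3033 s:
  b1     pos=(+0.000,+0.034) vel=(+0.000,+0.000) ωy=+0.00 pitch=+0.0°
  b2     pos=(-0.099,+0.050) vel=(+0.000,+0.000) ωy=+0.00 pitch=-90.0°
  b3     pos=(-0.283,+0.034) vel=(+0.000,+0.000) ωy=+0.00 pitch=+180.0°

Key-timestep trajectory:
   step    t(s)  b1.x    b1.z    b1.vx   b1.vz   b2.x    b2.z    b2.vx   b2.vz   b3.x    b3.z    b3.vx   b3.vz 
     24  0.1137   +0.000  +0.034  +0.001  +0.000   -0.057  +0.103  -0.198  +0.000   -0.110  +0.158  -0.533  -0.310
     49  0.2322   +0.000  +0.034  +0.000  +0.000   -0.101  +0.049  -0.338  -1.183   -0.199  +0.049  -0.684  +0.321
     73  0.3460   +0.000  +0.034  +0.000  +0.000   -0.099  +0.050  +0.000  +0.000   -0.263  +0.051  -0.652  -0.415


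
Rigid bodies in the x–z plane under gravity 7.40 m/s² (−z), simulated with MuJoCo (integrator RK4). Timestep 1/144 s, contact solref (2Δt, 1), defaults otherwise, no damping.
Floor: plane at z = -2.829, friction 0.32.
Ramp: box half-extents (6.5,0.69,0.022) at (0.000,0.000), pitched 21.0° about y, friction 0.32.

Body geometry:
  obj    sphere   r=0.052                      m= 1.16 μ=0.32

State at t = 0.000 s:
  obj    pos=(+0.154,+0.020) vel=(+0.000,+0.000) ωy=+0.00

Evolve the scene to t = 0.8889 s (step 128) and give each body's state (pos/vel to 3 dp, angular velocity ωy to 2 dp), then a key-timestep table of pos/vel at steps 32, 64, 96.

State at t = 0.8889 s:
  obj    pos=(+0.853,-0.248) vel=(+1.572,-0.603) ωy=+32.37

Key-timestep trajectory:
   step    t(s)  obj.x    obj.z    obj.vx   obj.vz 
     32  0.2222   +0.198  +0.003  +0.393  -0.151
     64  0.4444   +0.329  -0.047  +0.786  -0.302
     96  0.6667   +0.547  -0.131  +1.179  -0.453


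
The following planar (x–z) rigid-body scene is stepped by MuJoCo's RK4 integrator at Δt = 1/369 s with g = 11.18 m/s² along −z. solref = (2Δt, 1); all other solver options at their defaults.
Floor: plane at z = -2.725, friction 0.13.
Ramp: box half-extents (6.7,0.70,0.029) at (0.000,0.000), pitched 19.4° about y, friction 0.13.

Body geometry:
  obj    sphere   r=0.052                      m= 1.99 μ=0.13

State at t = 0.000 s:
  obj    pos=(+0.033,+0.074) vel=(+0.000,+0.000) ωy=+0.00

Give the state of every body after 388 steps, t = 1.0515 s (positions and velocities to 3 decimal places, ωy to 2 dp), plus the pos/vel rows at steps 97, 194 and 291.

State at t = 1.0515 s:
  obj    pos=(+1.416,-0.413) vel=(+2.631,-0.926) ωy=+53.63

Key-timestep trajectory:
   step    t(s)  obj.x    obj.z    obj.vx   obj.vz 
     97  0.2629   +0.120  +0.044  +0.658  -0.232
    194  0.5257   +0.379  -0.048  +1.316  -0.463
    291  0.7886   +0.811  -0.200  +1.973  -0.695


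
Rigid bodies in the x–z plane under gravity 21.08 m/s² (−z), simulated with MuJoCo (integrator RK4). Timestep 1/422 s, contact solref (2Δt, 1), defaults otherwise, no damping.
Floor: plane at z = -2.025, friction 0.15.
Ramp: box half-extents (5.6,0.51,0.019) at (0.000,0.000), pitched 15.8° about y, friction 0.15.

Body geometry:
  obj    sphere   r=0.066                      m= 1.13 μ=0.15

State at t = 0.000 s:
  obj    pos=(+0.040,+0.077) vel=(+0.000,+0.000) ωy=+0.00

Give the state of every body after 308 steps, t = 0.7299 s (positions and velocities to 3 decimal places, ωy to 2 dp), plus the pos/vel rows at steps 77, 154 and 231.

State at t = 0.7299 s:
  obj    pos=(+1.091,-0.220) vel=(+2.879,-0.815) ωy=+45.33

Key-timestep trajectory:
   step    t(s)  obj.x    obj.z    obj.vx   obj.vz 
     77  0.1825   +0.106  +0.058  +0.720  -0.204
    154  0.3649   +0.303  +0.003  +1.440  -0.407
    231  0.5474   +0.631  -0.090  +2.160  -0.611


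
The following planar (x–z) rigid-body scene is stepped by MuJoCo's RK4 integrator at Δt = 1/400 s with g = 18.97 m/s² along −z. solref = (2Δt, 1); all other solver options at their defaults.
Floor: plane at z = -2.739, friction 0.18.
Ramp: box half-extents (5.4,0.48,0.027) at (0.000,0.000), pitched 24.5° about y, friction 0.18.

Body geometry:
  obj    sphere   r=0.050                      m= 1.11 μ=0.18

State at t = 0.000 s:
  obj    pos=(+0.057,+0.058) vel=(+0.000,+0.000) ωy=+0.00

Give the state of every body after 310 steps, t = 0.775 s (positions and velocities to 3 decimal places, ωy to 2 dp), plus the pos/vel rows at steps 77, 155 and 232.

State at t = 0.775 s:
  obj    pos=(+1.593,-0.641) vel=(+3.963,-1.806) ωy=+87.08

Key-timestep trajectory:
   step    t(s)  obj.x    obj.z    obj.vx   obj.vz 
     77  0.1925   +0.152  +0.015  +0.984  -0.449
    155  0.3875   +0.441  -0.116  +1.982  -0.903
    232  0.5800   +0.917  -0.333  +2.966  -1.352


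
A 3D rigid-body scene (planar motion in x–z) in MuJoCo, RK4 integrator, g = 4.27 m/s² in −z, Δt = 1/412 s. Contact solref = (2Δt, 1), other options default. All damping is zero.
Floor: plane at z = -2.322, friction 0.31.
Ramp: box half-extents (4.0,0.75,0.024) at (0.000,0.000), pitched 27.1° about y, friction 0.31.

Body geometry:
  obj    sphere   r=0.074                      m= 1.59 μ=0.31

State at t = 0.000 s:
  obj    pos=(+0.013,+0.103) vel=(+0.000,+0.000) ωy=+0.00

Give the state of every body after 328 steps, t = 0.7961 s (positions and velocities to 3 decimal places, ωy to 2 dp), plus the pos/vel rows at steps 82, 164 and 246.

State at t = 0.7961 s:
  obj    pos=(+0.405,-0.097) vel=(+0.985,-0.504) ωy=+14.95

Key-timestep trajectory:
   step    t(s)  obj.x    obj.z    obj.vx   obj.vz 
     82  0.1990   +0.038  +0.091  +0.246  -0.126
    164  0.3981   +0.111  +0.053  +0.492  -0.252
    246  0.5971   +0.234  -0.009  +0.739  -0.378


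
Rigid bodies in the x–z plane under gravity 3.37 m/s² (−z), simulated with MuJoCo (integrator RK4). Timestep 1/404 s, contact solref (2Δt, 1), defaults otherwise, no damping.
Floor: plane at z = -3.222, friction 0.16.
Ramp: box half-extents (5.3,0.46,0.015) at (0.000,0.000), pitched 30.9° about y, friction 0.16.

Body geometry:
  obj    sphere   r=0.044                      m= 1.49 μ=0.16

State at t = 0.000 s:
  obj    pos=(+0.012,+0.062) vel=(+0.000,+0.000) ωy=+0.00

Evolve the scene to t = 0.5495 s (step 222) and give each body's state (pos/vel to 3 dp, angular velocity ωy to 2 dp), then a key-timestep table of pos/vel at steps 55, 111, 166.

State at t = 0.5495 s:
  obj    pos=(+0.176,-0.037) vel=(+0.599,-0.356) ωy=+14.45

Key-timestep trajectory:
   step    t(s)  obj.x    obj.z    obj.vx   obj.vz 
     55  0.1361   +0.022  +0.056  +0.148  -0.091
    111  0.2748   +0.053  +0.037  +0.298  -0.183
    166  0.4109   +0.104  +0.007  +0.447  -0.269


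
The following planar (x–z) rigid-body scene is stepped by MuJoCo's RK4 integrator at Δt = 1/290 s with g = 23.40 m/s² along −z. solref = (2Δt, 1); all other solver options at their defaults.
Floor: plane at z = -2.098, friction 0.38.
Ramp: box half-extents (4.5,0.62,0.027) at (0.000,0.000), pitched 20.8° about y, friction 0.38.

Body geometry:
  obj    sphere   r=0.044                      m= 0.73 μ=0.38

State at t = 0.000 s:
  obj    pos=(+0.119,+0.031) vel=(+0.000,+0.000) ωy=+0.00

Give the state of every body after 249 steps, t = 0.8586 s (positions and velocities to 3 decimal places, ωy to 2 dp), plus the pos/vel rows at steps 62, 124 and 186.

State at t = 0.8586 s:
  obj    pos=(+2.164,-0.746) vel=(+4.764,-1.810) ωy=+115.81

Key-timestep trajectory:
   step    t(s)  obj.x    obj.z    obj.vx   obj.vz 
     62  0.2138   +0.246  -0.017  +1.186  -0.451
    124  0.4276   +0.626  -0.162  +2.373  -0.901
    186  0.6414   +1.260  -0.403  +3.559  -1.352


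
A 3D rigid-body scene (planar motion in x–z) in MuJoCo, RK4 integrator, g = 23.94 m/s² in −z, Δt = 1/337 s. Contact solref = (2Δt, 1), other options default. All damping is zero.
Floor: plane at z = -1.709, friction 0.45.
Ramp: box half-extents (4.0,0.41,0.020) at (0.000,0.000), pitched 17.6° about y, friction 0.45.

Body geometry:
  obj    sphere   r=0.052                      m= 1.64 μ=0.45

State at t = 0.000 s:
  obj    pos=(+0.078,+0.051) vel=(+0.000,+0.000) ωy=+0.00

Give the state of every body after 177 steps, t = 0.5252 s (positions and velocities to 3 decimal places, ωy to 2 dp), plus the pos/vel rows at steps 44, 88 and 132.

State at t = 0.5252 s:
  obj    pos=(+0.758,-0.165) vel=(+2.589,-0.821) ωy=+52.22

Key-timestep trajectory:
   step    t(s)  obj.x    obj.z    obj.vx   obj.vz 
     44  0.1306   +0.120  +0.037  +0.644  -0.204
     88  0.2611   +0.246  -0.003  +1.287  -0.408
    132  0.3917   +0.456  -0.069  +1.931  -0.612


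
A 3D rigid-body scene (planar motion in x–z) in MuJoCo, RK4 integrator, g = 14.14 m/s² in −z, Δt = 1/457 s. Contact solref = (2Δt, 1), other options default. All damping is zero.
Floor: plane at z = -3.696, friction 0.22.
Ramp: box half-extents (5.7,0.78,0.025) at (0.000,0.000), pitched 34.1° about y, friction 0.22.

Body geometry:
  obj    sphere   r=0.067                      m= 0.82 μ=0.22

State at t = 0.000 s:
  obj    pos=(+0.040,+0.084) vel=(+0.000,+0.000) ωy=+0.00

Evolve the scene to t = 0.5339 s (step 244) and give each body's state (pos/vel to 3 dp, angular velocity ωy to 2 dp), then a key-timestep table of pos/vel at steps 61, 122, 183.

State at t = 0.5339 s:
  obj    pos=(+0.708,-0.369) vel=(+2.504,-1.695) ωy=+45.11

Key-timestep trajectory:
   step    t(s)  obj.x    obj.z    obj.vx   obj.vz 
     61  0.1335   +0.082  +0.056  +0.626  -0.424
    122  0.2670   +0.207  -0.029  +1.252  -0.848
    183  0.4004   +0.416  -0.171  +1.878  -1.271


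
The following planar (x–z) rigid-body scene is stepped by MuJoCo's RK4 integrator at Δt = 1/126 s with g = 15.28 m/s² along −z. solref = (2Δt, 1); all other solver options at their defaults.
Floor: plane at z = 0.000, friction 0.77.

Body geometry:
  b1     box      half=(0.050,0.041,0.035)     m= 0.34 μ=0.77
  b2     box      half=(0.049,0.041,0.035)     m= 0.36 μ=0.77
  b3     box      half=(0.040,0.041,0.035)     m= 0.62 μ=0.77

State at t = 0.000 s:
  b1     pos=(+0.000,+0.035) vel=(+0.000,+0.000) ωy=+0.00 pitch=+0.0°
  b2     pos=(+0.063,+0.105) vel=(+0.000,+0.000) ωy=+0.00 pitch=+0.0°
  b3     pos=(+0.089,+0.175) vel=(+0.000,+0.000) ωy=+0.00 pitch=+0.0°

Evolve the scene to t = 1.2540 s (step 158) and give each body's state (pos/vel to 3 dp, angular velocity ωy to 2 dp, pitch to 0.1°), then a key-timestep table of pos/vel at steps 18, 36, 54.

State at t = 1.2540 s:
  b1     pos=(+0.000,+0.035) vel=(+0.000,+0.000) ωy=+0.00 pitch=+0.0°
  b2     pos=(+0.105,+0.049) vel=(+0.000,+0.000) ωy=+0.00 pitch=+90.0°
  b3     pos=(+0.201,+0.040) vel=(+0.000,+0.000) ωy=+0.00 pitch=+90.0°

Key-timestep trajectory:
   step    t(s)  b1.x    b1.z    b1.vx   b1.vz   b2.x    b2.z    b2.vx   b2.vz   b3.x    b3.z    b3.vx   b3.vz 
     18  0.1429   +0.000  +0.035  -0.002  +0.001   +0.080  +0.091  +0.231  -0.312   +0.141  +0.135  +0.671  -0.867
     36  0.2857   +0.000  +0.035  +0.000  +0.000   +0.117  +0.055  +0.050  +0.042   +0.217  +0.048  +0.138  +0.117
     54  0.4286   +0.000  +0.035  +0.000  +0.000   +0.102  +0.050  +0.084  -0.005   +0.202  +0.041  -0.361  -0.318


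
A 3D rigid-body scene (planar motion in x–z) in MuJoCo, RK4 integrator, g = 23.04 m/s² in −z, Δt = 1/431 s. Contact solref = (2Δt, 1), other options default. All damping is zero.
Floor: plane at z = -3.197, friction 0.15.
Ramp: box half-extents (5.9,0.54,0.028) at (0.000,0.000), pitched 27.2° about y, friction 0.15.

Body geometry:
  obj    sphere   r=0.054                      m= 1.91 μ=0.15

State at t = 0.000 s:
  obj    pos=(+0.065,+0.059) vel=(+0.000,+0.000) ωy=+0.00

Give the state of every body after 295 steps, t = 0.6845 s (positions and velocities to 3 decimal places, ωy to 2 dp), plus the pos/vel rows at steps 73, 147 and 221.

State at t = 0.6845 s:
  obj    pos=(+1.632,-0.747) vel=(+4.580,-2.354) ωy=+95.33

Key-timestep trajectory:
   step    t(s)  obj.x    obj.z    obj.vx   obj.vz 
     73  0.1694   +0.161  +0.009  +1.134  -0.583
    147  0.3411   +0.454  -0.141  +2.282  -1.173
    221  0.5128   +0.945  -0.393  +3.431  -1.763


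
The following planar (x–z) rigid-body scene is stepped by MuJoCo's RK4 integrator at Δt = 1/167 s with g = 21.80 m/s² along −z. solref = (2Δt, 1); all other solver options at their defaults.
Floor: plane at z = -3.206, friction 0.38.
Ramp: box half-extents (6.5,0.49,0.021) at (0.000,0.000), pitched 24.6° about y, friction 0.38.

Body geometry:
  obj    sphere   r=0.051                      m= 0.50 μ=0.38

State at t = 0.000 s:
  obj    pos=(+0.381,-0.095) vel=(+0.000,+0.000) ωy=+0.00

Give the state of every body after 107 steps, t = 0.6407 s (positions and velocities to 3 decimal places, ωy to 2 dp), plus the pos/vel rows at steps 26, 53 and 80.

State at t = 0.6407 s:
  obj    pos=(+1.591,-0.649) vel=(+3.776,-1.729) ωy=+81.41

Key-timestep trajectory:
   step    t(s)  obj.x    obj.z    obj.vx   obj.vz 
     26  0.1557   +0.452  -0.128  +0.918  -0.420
     53  0.3174   +0.678  -0.231  +1.870  -0.856
     80  0.4790   +1.057  -0.405  +2.823  -1.293


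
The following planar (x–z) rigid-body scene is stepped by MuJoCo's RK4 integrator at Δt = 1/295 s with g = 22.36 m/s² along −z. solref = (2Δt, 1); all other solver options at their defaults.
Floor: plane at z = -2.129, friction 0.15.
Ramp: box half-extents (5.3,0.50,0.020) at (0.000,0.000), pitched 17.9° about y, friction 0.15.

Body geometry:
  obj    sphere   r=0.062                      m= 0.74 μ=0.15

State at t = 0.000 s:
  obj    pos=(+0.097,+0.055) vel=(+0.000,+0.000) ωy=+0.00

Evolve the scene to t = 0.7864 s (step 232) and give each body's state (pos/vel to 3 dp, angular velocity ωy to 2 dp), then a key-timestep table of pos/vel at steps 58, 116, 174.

State at t = 0.7864 s:
  obj    pos=(+1.542,-0.412) vel=(+3.674,-1.187) ωy=+62.26

Key-timestep trajectory:
   step    t(s)  obj.x    obj.z    obj.vx   obj.vz 
     58  0.1966   +0.187  +0.026  +0.919  -0.297
    116  0.3932   +0.458  -0.062  +1.837  -0.593
    174  0.5898   +0.910  -0.208  +2.755  -0.890


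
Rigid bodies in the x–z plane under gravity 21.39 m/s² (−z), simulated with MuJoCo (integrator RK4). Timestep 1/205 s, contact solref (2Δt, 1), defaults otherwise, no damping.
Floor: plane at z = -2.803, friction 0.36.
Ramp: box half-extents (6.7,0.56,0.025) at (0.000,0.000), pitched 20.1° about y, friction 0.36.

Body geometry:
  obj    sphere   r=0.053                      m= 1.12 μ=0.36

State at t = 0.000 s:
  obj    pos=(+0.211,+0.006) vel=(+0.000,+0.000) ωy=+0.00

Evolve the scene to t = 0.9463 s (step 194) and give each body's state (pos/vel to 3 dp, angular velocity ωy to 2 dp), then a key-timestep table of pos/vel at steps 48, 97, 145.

State at t = 0.9463 s:
  obj    pos=(+2.419,-0.802) vel=(+4.666,-1.708) ωy=+93.74

Key-timestep trajectory:
   step    t(s)  obj.x    obj.z    obj.vx   obj.vz 
     48  0.2341   +0.346  -0.044  +1.155  -0.423
     97  0.4732   +0.763  -0.196  +2.333  -0.854
    145  0.7073   +1.444  -0.446  +3.488  -1.276


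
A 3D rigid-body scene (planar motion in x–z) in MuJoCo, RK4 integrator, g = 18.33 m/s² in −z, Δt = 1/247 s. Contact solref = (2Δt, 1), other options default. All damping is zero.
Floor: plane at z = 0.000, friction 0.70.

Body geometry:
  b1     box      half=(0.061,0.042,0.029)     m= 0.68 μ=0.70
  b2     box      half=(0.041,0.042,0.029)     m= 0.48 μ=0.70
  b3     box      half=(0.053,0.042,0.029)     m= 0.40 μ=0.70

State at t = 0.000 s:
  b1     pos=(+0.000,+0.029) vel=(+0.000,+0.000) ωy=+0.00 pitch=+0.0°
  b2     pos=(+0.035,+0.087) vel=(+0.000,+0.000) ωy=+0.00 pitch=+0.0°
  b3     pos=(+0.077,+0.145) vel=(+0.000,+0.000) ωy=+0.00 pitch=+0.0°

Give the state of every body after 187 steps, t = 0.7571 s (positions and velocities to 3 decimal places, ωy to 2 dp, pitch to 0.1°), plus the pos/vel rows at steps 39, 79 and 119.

State at t = 0.7571 s:
  b1     pos=(+0.000,+0.029) vel=(+0.000,+0.000) ωy=+0.00 pitch=+0.0°
  b2     pos=(+0.035,+0.087) vel=(+0.000,+0.000) ωy=+0.00 pitch=+0.0°
  b3     pos=(+0.186,+0.029) vel=(+0.000,+0.000) ωy=+0.00 pitch=+180.0°

Key-timestep trajectory:
   step    t(s)  b1.x    b1.z    b1.vx   b1.vz   b2.x    b2.z    b2.vx   b2.vz   b3.x    b3.z    b3.vx   b3.vz 
     39  0.1579   +0.000  +0.029  +0.000  +0.000   +0.035  +0.087  -0.001  +0.000   +0.083  +0.144  +0.108  -0.026
     79  0.3198   +0.000  +0.029  +0.000  +0.000   +0.035  +0.087  +0.000  +0.000   +0.122  +0.056  +0.197  -0.360
    119  0.4818   +0.000  +0.029  +0.000  +0.000   +0.035  +0.087  +0.000  +0.000   +0.147  +0.058  +0.269  -0.073


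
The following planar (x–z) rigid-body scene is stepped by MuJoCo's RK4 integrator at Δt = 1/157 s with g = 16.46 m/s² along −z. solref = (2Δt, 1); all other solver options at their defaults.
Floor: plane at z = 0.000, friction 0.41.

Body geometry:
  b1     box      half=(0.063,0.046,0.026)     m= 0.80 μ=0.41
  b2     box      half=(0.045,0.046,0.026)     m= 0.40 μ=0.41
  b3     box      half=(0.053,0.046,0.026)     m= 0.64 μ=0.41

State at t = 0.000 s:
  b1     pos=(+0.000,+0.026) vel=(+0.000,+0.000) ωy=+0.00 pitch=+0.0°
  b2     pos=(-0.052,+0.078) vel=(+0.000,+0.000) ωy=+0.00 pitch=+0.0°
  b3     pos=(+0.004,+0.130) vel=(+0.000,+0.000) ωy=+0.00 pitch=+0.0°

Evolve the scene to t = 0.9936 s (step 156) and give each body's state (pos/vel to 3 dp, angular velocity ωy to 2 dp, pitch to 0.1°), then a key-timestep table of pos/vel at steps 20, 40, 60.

State at t = 0.9936 s:
  b1     pos=(+0.000,+0.026) vel=(+0.000,+0.000) ωy=+0.00 pitch=+0.0°
  b2     pos=(-0.052,+0.078) vel=(+0.000,+0.000) ωy=+0.00 pitch=+0.0°
  b3     pos=(+0.135,+0.026) vel=(+0.000,+0.000) ωy=+0.00 pitch=+180.0°

Key-timestep trajectory:
   step    t(s)  b1.x    b1.z    b1.vx   b1.vz   b2.x    b2.z    b2.vx   b2.vz   b3.x    b3.z    b3.vx   b3.vz 
     20  0.1274   +0.000  +0.026  +0.000  +0.000   -0.052  +0.078  -0.001  +0.000   +0.023  +0.108  +0.272  -0.470
     40  0.2548   +0.000  +0.026  +0.000  +0.000   -0.052  +0.078  +0.000  +0.000   +0.066  +0.104  +0.412  +0.024
     60  0.3822   +0.000  +0.026  +0.000  +0.000   -0.052  +0.078  +0.000  +0.000   +0.130  +0.037  +0.539  -1.419


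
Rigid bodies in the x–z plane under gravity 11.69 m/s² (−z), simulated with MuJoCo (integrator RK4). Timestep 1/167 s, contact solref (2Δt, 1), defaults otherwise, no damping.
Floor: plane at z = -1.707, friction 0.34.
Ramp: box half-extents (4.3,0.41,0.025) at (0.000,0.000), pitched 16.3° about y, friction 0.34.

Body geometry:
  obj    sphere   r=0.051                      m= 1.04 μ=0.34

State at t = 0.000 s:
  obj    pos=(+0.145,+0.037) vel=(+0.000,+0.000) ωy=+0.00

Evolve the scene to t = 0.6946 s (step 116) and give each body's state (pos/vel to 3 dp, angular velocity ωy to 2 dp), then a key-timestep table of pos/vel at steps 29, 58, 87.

State at t = 0.6946 s:
  obj    pos=(+0.688,-0.122) vel=(+1.562,-0.457) ωy=+31.91

Key-timestep trajectory:
   step    t(s)  obj.x    obj.z    obj.vx   obj.vz 
     29  0.1737   +0.179  +0.027  +0.391  -0.114
     58  0.3473   +0.281  -0.003  +0.781  -0.228
     87  0.5210   +0.450  -0.052  +1.172  -0.343


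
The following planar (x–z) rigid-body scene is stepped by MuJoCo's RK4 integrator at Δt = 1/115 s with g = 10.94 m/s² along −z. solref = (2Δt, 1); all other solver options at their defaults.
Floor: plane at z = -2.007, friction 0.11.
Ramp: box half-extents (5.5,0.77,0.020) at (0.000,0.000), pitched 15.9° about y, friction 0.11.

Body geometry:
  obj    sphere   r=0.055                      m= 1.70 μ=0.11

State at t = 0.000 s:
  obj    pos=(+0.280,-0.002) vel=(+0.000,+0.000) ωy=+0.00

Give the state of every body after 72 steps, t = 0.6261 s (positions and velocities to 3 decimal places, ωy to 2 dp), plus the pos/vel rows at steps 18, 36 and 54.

State at t = 0.6261 s:
  obj    pos=(+0.684,-0.117) vel=(+1.289,-0.367) ωy=+24.35

Key-timestep trajectory:
   step    t(s)  obj.x    obj.z    obj.vx   obj.vz 
     18  0.1565   +0.305  -0.009  +0.323  -0.092
     36  0.3130   +0.381  -0.031  +0.645  -0.184
     54  0.4696   +0.507  -0.066  +0.967  -0.275


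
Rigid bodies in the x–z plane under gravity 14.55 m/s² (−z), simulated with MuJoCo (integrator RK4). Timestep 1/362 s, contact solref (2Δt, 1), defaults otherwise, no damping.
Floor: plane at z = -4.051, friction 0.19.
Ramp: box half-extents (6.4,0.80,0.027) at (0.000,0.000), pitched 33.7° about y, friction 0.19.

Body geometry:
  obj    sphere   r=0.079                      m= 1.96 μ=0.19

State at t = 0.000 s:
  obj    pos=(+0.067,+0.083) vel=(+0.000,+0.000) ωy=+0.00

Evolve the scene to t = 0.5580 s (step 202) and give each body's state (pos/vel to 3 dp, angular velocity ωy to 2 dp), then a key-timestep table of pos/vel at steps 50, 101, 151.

State at t = 0.5580 s:
  obj    pos=(+0.816,-0.417) vel=(+2.684,-1.784) ωy=+40.56

Key-timestep trajectory:
   step    t(s)  obj.x    obj.z    obj.vx   obj.vz 
     50  0.1381   +0.113  +0.052  +0.665  -0.444
    101  0.2790   +0.254  -0.042  +1.343  -0.892
    151  0.4171   +0.486  -0.196  +2.005  -1.338


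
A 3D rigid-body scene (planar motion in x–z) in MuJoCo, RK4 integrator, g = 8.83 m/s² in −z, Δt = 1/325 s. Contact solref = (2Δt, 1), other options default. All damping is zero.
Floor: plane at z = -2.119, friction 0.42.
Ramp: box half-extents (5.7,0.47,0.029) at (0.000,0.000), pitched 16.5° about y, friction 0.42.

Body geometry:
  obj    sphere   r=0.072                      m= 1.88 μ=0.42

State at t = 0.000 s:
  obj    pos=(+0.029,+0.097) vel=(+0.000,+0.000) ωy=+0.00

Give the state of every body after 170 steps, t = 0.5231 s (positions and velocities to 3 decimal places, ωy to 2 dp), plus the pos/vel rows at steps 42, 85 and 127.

State at t = 0.5231 s:
  obj    pos=(+0.264,+0.027) vel=(+0.898,-0.266) ωy=+13.01

Key-timestep trajectory:
   step    t(s)  obj.x    obj.z    obj.vx   obj.vz 
     42  0.1292   +0.043  +0.093  +0.222  -0.066
     85  0.2615   +0.088  +0.079  +0.449  -0.133
    127  0.3908   +0.160  +0.058  +0.671  -0.199


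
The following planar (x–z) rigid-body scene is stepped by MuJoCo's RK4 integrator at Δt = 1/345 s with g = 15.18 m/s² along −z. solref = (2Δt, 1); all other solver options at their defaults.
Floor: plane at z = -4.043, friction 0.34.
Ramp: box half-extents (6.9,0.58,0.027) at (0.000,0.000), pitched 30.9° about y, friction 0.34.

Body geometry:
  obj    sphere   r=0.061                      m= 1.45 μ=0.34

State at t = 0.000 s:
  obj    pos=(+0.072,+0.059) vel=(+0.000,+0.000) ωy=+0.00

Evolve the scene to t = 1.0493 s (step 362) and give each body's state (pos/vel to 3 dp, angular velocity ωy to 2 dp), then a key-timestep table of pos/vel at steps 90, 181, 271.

State at t = 1.0493 s:
  obj    pos=(+2.703,-1.515) vel=(+5.013,-3.000) ωy=+95.77

Key-timestep trajectory:
   step    t(s)  obj.x    obj.z    obj.vx   obj.vz 
     90  0.2609   +0.235  -0.038  +1.247  -0.746
    181  0.5246   +0.730  -0.334  +2.507  -1.500
    271  0.7855   +1.546  -0.823  +3.753  -2.246
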